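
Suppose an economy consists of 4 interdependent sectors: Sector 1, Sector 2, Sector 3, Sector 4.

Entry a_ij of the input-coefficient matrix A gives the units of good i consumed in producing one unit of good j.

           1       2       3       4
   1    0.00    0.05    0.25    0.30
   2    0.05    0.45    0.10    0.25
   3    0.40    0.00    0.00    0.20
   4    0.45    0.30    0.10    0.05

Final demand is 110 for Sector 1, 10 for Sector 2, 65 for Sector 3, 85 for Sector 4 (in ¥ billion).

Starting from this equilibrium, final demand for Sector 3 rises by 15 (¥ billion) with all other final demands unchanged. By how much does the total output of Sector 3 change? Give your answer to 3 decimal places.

Δx_3 = 19.831

I − A =
  [   1.00    -0.05    -0.25    -0.30]
  [  -0.05     0.55    -0.10    -0.25]
  [  -0.40     0.00     1.00    -0.20]
  [  -0.45    -0.30    -0.10     0.95]
Compute the cofactors C_ij = (−1)^(i+j)·(3×3 minor ij) of I−A; the adjugate is their transpose:
adj(I−A) = Cᵀ =
  [ 0.430500   0.151500   0.143375   0.206000]
  [ 0.216000   0.665500   0.148000   0.274500]
  [ 0.231500   0.119500   0.360750   0.180500]
  [ 0.296500   0.294500   0.152625   0.490500]
det(I−A) = Σ_j (I−A)_1j·C_1j = (1.00)(0.430500) + (-0.05)(0.216000) + (-0.25)(0.231500) + (-0.30)(0.296500) = 0.272875
(I − A)⁻¹ = adj(I−A) / det(I−A) ≈
  [   1.5776     0.5552     0.5254     0.7549]
  [   0.7916     2.4388     0.5424     1.0060]
  [   0.8484     0.4379     1.3220     0.6615]
  [   1.0866     1.0792     0.5593     1.7975]
Δx = (I − A)⁻¹ Δd with Δd having +15 in the Sector 3 component and 0 elsewhere.
So Δx_3 = L_33 · (+15), where L_33 = adj(I−A)_33 / det(I−A) = 0.360750 / 0.272875.
Δx_3 = 0.360750 × (+15) / 0.272875 = 5.41125 / 0.272875 ≈ 19.831.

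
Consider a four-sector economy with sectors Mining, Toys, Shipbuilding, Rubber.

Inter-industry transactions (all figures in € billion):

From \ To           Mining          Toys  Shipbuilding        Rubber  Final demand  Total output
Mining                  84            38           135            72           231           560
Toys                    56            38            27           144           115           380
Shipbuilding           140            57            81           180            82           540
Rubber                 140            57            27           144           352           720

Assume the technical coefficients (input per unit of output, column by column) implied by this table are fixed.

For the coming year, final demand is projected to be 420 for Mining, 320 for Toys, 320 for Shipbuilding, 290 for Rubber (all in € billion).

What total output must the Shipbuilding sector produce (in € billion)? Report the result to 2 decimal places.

x_3 = 1050.94

Technical coefficients a_ij = z_ij / X_j:
  a_11 = 84/560 = 0.15, a_21 = 56/560 = 0.10, a_31 = 140/560 = 0.25, a_41 = 140/560 = 0.25
  a_12 = 38/380 = 0.10, a_22 = 38/380 = 0.10, a_32 = 57/380 = 0.15, a_42 = 57/380 = 0.15
  a_13 = 135/540 = 0.25, a_23 = 27/540 = 0.05, a_33 = 81/540 = 0.15, a_43 = 27/540 = 0.05
  a_14 = 72/720 = 0.10, a_24 = 144/720 = 0.20, a_34 = 180/720 = 0.25, a_44 = 144/720 = 0.20
I − A =
  [   0.85    -0.10    -0.25    -0.10]
  [  -0.10     0.90    -0.05    -0.20]
  [  -0.25    -0.15     0.85    -0.25]
  [  -0.25    -0.15    -0.05     0.80]
Compute the cofactors C_ij = (−1)^(i+j)·(3×3 minor ij) of I−A; the adjugate is their transpose:
adj(I−A) = Cᵀ =
  [ 0.565875   0.119625   0.182750   0.157750]
  [ 0.124875   0.479250   0.074250   0.158625]
  [ 0.252000   0.160125   0.549500   0.243250]
  [ 0.216000   0.137250   0.105375   0.574125]
det(I−A) = Σ_j (I−A)_1j·C_1j = (0.85)(0.565875) + (-0.10)(0.124875) + (-0.25)(0.252000) + (-0.10)(0.216000) = 0.38390625
(I − A)⁻¹ = adj(I−A) / det(I−A) ≈
  [   1.4740     0.3116     0.4760     0.4109]
  [   0.3253     1.2484     0.1934     0.4132]
  [   0.6564     0.4171     1.4313     0.6336]
  [   0.5626     0.3575     0.2745     1.4955]
x = (I − A)⁻¹ d = adj(I−A)·d / det(I−A), with det(I−A) = 0.38390625:
  x_1 = (0.565875·420 + 0.119625·320 + 0.182750·320 + 0.157750·290) / 0.38390625 = 380.175 / 0.38390625 ≈ 990.28
  x_2 = (0.124875·420 + 0.479250·320 + 0.074250·320 + 0.158625·290) / 0.38390625 = 275.56875 / 0.38390625 ≈ 717.80
  x_3 = (0.252000·420 + 0.160125·320 + 0.549500·320 + 0.243250·290) / 0.38390625 = 403.4625 / 0.38390625 ≈ 1050.94
  x_4 = (0.216000·420 + 0.137250·320 + 0.105375·320 + 0.574125·290) / 0.38390625 = 334.85625 / 0.38390625 ≈ 872.23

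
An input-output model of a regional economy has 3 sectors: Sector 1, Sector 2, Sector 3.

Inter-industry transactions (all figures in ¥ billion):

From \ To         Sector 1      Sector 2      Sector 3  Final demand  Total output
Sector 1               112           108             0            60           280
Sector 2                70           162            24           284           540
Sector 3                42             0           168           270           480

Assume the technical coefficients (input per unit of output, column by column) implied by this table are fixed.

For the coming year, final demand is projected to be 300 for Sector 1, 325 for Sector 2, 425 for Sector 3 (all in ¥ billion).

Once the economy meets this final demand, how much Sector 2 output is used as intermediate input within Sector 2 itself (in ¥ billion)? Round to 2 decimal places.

z_22 = 239.12

Technical coefficients a_ij = z_ij / X_j:
  a_11 = 112/280 = 0.40, a_21 = 70/280 = 0.25, a_31 = 42/280 = 0.15
  a_12 = 108/540 = 0.20, a_22 = 162/540 = 0.30, a_32 = 0/540 = 0.00
  a_13 = 0/480 = 0.00, a_23 = 24/480 = 0.05, a_33 = 168/480 = 0.35
I − A =
  [   0.60    -0.20     0.00]
  [  -0.25     0.70    -0.05]
  [  -0.15     0.00     0.65]
Cofactors of I−A, C_ij = (−1)^(i+j)·(minor ij) (rows/columns in the sector order above):
  C_11 = (0.70)(0.65) − (-0.05)(0.00) = 0.4550
  C_12 = −[(-0.25)(0.65) − (-0.05)(-0.15)] = 0.1700
  C_13 = (-0.25)(0.00) − (0.70)(-0.15) = 0.1050
  C_21 = −[(-0.20)(0.65) − (0.00)(0.00)] = 0.1300
  C_22 = (0.60)(0.65) − (0.00)(-0.15) = 0.3900
  C_23 = −[(0.60)(0.00) − (-0.20)(-0.15)] = 0.0300
  C_31 = (-0.20)(-0.05) − (0.00)(0.70) = 0.0100
  C_32 = −[(0.60)(-0.05) − (0.00)(-0.25)] = 0.0300
  C_33 = (0.60)(0.70) − (-0.20)(-0.25) = 0.3700
det(I−A) = Σ_j (I−A)_1j·C_1j = (0.60)(0.4550) + (-0.20)(0.1700) + (0.00)(0.1050) = 0.2390
adj(I−A) = Cᵀ =
  [ 0.4550   0.1300   0.0100]
  [ 0.1700   0.3900   0.0300]
  [ 0.1050   0.0300   0.3700]
(I − A)⁻¹ = adj(I−A) / det(I−A) ≈
  [   1.9038     0.5439     0.0418]
  [   0.7113     1.6318     0.1255]
  [   0.4393     0.1255     1.5481]
First solve x = (I − A)⁻¹ d = adj(I−A)·d / det(I−A); in particular x_2 = (0.1700·300 + 0.3900·325 + 0.0300·425) / 0.2390 = 190.50 / 0.2390 ≈ 797.0711.
Intermediate flow from 2 to 2: z_22 = a_22 · x_2 = 0.30 × 190.50 / 0.2390 = 57.15 / 0.2390 ≈ 239.12.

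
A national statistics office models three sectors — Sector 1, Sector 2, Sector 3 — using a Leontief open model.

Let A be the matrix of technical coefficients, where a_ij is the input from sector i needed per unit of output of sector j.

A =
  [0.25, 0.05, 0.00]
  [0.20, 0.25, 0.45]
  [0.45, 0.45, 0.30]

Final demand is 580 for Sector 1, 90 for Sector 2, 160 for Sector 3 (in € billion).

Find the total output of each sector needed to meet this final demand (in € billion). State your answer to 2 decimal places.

x_1 = 862.29, x_2 = 1334.37, x_3 = 1640.71

I − A =
  [   0.75    -0.05     0.00]
  [  -0.20     0.75    -0.45]
  [  -0.45    -0.45     0.70]
Cofactors of I−A, C_ij = (−1)^(i+j)·(minor ij) (rows/columns in the sector order above):
  C_11 = (0.75)(0.70) − (-0.45)(-0.45) = 0.3225
  C_12 = −[(-0.20)(0.70) − (-0.45)(-0.45)] = 0.3425
  C_13 = (-0.20)(-0.45) − (0.75)(-0.45) = 0.4275
  C_21 = −[(-0.05)(0.70) − (0.00)(-0.45)] = 0.0350
  C_22 = (0.75)(0.70) − (0.00)(-0.45) = 0.5250
  C_23 = −[(0.75)(-0.45) − (-0.05)(-0.45)] = 0.3600
  C_31 = (-0.05)(-0.45) − (0.00)(0.75) = 0.0225
  C_32 = −[(0.75)(-0.45) − (0.00)(-0.20)] = 0.3375
  C_33 = (0.75)(0.75) − (-0.05)(-0.20) = 0.5525
det(I−A) = Σ_j (I−A)_1j·C_1j = (0.75)(0.3225) + (-0.05)(0.3425) + (0.00)(0.4275) = 0.22475
adj(I−A) = Cᵀ =
  [ 0.3225   0.0350   0.0225]
  [ 0.3425   0.5250   0.3375]
  [ 0.4275   0.3600   0.5525]
(I − A)⁻¹ = adj(I−A) / det(I−A) ≈
  [   1.4349     0.1557     0.1001]
  [   1.5239     2.3359     1.5017]
  [   1.9021     1.6018     2.4583]
x = (I − A)⁻¹ d = adj(I−A)·d / det(I−A), with det(I−A) = 0.22475:
  x_1 = (0.3225·580 + 0.0350·90 + 0.0225·160) / 0.22475 = 193.80 / 0.22475 ≈ 862.29
  x_2 = (0.3425·580 + 0.5250·90 + 0.3375·160) / 0.22475 = 299.90 / 0.22475 ≈ 1334.37
  x_3 = (0.4275·580 + 0.3600·90 + 0.5525·160) / 0.22475 = 368.75 / 0.22475 ≈ 1640.71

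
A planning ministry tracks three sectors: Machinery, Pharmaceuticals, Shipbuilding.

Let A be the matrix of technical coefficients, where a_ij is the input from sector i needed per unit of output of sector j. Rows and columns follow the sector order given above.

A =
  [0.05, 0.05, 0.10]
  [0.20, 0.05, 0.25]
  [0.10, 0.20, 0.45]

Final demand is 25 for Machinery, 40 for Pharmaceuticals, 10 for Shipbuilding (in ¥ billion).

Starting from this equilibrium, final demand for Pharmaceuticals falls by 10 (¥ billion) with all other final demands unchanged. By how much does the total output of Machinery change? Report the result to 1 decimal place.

Δx_M = -1.1

I − A =
  [   0.95    -0.05    -0.10]
  [  -0.20     0.95    -0.25]
  [  -0.10    -0.20     0.55]
Cofactors of I−A, C_ij = (−1)^(i+j)·(minor ij) (rows/columns in the sector order above):
  C_11 = (0.95)(0.55) − (-0.25)(-0.20) = 0.4725
  C_12 = −[(-0.20)(0.55) − (-0.25)(-0.10)] = 0.1350
  C_13 = (-0.20)(-0.20) − (0.95)(-0.10) = 0.1350
  C_21 = −[(-0.05)(0.55) − (-0.10)(-0.20)] = 0.0475
  C_22 = (0.95)(0.55) − (-0.10)(-0.10) = 0.5125
  C_23 = −[(0.95)(-0.20) − (-0.05)(-0.10)] = 0.1950
  C_31 = (-0.05)(-0.25) − (-0.10)(0.95) = 0.1075
  C_32 = −[(0.95)(-0.25) − (-0.10)(-0.20)] = 0.2575
  C_33 = (0.95)(0.95) − (-0.05)(-0.20) = 0.8925
det(I−A) = Σ_j (I−A)_1j·C_1j = (0.95)(0.4725) + (-0.05)(0.1350) + (-0.10)(0.1350) = 0.428625
adj(I−A) = Cᵀ =
  [ 0.4725   0.0475   0.1075]
  [ 0.1350   0.5125   0.2575]
  [ 0.1350   0.1950   0.8925]
(I − A)⁻¹ = adj(I−A) / det(I−A) ≈
  [   1.1024     0.1108     0.2508]
  [   0.3150     1.1957     0.6008]
  [   0.3150     0.4549     2.0822]
Δx = (I − A)⁻¹ Δd with Δd having -10 in the Pharmaceuticals component and 0 elsewhere.
So Δx_M = L_MP · (-10), where L_MP = adj(I−A)_MP / det(I−A) = 0.0475 / 0.428625.
Δx_M = 0.0475 × (-10) / 0.428625 = -0.475 / 0.428625 ≈ -1.1.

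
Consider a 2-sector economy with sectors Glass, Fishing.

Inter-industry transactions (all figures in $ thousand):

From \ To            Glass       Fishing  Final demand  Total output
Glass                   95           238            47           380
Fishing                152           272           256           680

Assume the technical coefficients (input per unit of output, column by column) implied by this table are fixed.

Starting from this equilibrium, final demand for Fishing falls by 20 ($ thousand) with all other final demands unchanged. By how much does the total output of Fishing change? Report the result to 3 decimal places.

Δx_2 = -48.387

Technical coefficients a_ij = z_ij / X_j:
  a_11 = 95/380 = 0.25, a_21 = 152/380 = 0.40
  a_12 = 238/680 = 0.35, a_22 = 272/680 = 0.40
I − A =
  [   0.75    -0.35]
  [  -0.40     0.60]
det(I−A) = (0.75)(0.60) − (-0.35)(-0.40) = 0.3100
adj(I−A) = [[0.60, 0.35], [0.40, 0.75]]
(I − A)⁻¹ = adj(I−A) / det(I−A) ≈
  [   1.9355     1.1290]
  [   1.2903     2.4194]
Δx = (I − A)⁻¹ Δd with Δd having -20 in the Fishing component and 0 elsewhere.
So Δx_2 = L_22 · (-20), where L_22 = adj(I−A)_22 / det(I−A) = 0.75 / 0.3100.
Δx_2 = 0.75 × (-20) / 0.3100 = -15.00 / 0.3100 ≈ -48.387.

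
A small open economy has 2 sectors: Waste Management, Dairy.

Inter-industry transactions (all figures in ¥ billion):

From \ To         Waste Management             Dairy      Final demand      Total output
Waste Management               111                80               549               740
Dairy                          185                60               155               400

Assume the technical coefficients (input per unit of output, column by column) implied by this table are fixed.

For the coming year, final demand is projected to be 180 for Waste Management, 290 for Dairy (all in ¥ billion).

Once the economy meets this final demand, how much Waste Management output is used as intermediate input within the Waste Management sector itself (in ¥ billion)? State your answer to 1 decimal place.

z_11 = 47.1

Technical coefficients a_ij = z_ij / X_j:
  a_11 = 111/740 = 0.15, a_21 = 185/740 = 0.25
  a_12 = 80/400 = 0.20, a_22 = 60/400 = 0.15
I − A =
  [   0.85    -0.20]
  [  -0.25     0.85]
det(I−A) = (0.85)(0.85) − (-0.20)(-0.25) = 0.6725
adj(I−A) = [[0.85, 0.20], [0.25, 0.85]]
(I − A)⁻¹ = adj(I−A) / det(I−A) ≈
  [   1.2639     0.2974]
  [   0.3717     1.2639]
First solve x = (I − A)⁻¹ d = adj(I−A)·d / det(I−A); in particular x_1 = (0.85·180 + 0.20·290) / 0.6725 = 211.00 / 0.6725 ≈ 313.755.
Intermediate flow from 1 to 1: z_11 = a_11 · x_1 = 0.15 × 211.00 / 0.6725 = 31.65 / 0.6725 ≈ 47.1.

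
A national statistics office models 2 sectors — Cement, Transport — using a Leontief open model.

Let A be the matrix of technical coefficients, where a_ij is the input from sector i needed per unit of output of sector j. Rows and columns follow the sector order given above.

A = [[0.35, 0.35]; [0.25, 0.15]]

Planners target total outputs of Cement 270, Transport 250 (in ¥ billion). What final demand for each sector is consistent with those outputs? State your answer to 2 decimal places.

I − A =
  [   0.65    -0.35]
  [  -0.25     0.85]
d = (I − A) x:
  d_1 = (+0.65)·270 + (-0.35)·250 = 88.00
  d_2 = (-0.25)·270 + (+0.85)·250 = 145.00

d_1 = 88.00, d_2 = 145.00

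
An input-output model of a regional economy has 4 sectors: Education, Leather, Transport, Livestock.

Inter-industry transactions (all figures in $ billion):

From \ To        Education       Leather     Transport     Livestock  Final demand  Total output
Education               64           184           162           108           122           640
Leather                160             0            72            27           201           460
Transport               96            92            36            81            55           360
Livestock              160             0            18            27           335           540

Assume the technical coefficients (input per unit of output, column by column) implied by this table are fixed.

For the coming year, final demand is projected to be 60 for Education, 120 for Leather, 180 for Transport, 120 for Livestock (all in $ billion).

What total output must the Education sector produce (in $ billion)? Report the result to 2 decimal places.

x_1 = 473.33

Technical coefficients a_ij = z_ij / X_j:
  a_11 = 64/640 = 0.10, a_21 = 160/640 = 0.25, a_31 = 96/640 = 0.15, a_41 = 160/640 = 0.25
  a_12 = 184/460 = 0.40, a_22 = 0/460 = 0.00, a_32 = 92/460 = 0.20, a_42 = 0/460 = 0.00
  a_13 = 162/360 = 0.45, a_23 = 72/360 = 0.20, a_33 = 36/360 = 0.10, a_43 = 18/360 = 0.05
  a_14 = 108/540 = 0.20, a_24 = 27/540 = 0.05, a_34 = 81/540 = 0.15, a_44 = 27/540 = 0.05
I − A =
  [   0.90    -0.40    -0.45    -0.20]
  [  -0.25     1.00    -0.20    -0.05]
  [  -0.15    -0.20     0.90    -0.15]
  [  -0.25     0.00    -0.05     0.95]
Compute the cofactors C_ij = (−1)^(i+j)·(3×3 minor ij) of I−A; the adjugate is their transpose:
adj(I−A) = Cᵀ =
  [ 0.80900   0.42650   0.51450   0.27400]
  [ 0.25950   0.63525   0.27825   0.13200]
  [ 0.23000   0.23300   0.70500   0.17200]
  [ 0.22500   0.12450   0.17250   0.58200]
det(I−A) = Σ_j (I−A)_1j·C_1j = (0.90)(0.80900) + (-0.40)(0.25950) + (-0.45)(0.23000) + (-0.20)(0.22500) = 0.4758
(I − A)⁻¹ = adj(I−A) / det(I−A) ≈
  [   1.7003     0.8964     1.0813     0.5759]
  [   0.5454     1.3351     0.5848     0.2774]
  [   0.4834     0.4897     1.4817     0.3615]
  [   0.4729     0.2617     0.3625     1.2232]
x = (I − A)⁻¹ d = adj(I−A)·d / det(I−A), with det(I−A) = 0.4758:
  x_1 = (0.80900·60 + 0.42650·120 + 0.51450·180 + 0.27400·120) / 0.4758 = 225.21 / 0.4758 ≈ 473.33
  x_2 = (0.25950·60 + 0.63525·120 + 0.27825·180 + 0.13200·120) / 0.4758 = 157.725 / 0.4758 ≈ 331.49
  x_3 = (0.23000·60 + 0.23300·120 + 0.70500·180 + 0.17200·120) / 0.4758 = 189.30 / 0.4758 ≈ 397.86
  x_4 = (0.22500·60 + 0.12450·120 + 0.17250·180 + 0.58200·120) / 0.4758 = 129.33 / 0.4758 ≈ 271.82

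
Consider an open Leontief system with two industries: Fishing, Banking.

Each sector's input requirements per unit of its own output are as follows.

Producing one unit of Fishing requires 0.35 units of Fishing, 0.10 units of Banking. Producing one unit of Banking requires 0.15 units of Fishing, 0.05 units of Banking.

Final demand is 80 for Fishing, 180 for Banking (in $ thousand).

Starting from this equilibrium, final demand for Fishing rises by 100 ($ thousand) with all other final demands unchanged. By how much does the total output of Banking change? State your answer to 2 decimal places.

Δx_2 = 16.60

I − A =
  [   0.65    -0.15]
  [  -0.10     0.95]
det(I−A) = (0.65)(0.95) − (-0.15)(-0.10) = 0.6025
adj(I−A) = [[0.95, 0.15], [0.10, 0.65]]
(I − A)⁻¹ = adj(I−A) / det(I−A) ≈
  [   1.5768     0.2490]
  [   0.1660     1.0788]
Δx = (I − A)⁻¹ Δd with Δd having +100 in the Fishing component and 0 elsewhere.
So Δx_2 = L_21 · (+100), where L_21 = adj(I−A)_21 / det(I−A) = 0.10 / 0.6025.
Δx_2 = 0.10 × (+100) / 0.6025 = 10.00 / 0.6025 ≈ 16.60.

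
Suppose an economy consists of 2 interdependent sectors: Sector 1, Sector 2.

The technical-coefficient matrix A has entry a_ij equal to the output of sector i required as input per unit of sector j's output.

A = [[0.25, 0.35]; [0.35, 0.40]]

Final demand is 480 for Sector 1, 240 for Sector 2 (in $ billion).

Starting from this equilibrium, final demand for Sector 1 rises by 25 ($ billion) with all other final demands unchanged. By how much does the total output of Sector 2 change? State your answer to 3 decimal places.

I − A =
  [   0.75    -0.35]
  [  -0.35     0.60]
det(I−A) = (0.75)(0.60) − (-0.35)(-0.35) = 0.3275
adj(I−A) = [[0.60, 0.35], [0.35, 0.75]]
(I − A)⁻¹ = adj(I−A) / det(I−A) ≈
  [   1.8321     1.0687]
  [   1.0687     2.2901]
Δx = (I − A)⁻¹ Δd with Δd having +25 in the Sector 1 component and 0 elsewhere.
So Δx_2 = L_21 · (+25), where L_21 = adj(I−A)_21 / det(I−A) = 0.35 / 0.3275.
Δx_2 = 0.35 × (+25) / 0.3275 = 8.75 / 0.3275 ≈ 26.718.

Δx_2 = 26.718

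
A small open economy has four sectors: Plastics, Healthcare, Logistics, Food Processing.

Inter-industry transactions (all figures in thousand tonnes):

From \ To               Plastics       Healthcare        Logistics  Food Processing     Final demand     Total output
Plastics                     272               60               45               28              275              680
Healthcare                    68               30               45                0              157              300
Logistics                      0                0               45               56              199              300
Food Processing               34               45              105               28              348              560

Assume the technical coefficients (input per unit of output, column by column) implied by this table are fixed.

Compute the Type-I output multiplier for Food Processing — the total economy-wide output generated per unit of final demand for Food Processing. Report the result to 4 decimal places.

Technical coefficients a_ij = z_ij / X_j:
  a_11 = 272/680 = 0.40, a_21 = 68/680 = 0.10, a_31 = 0/680 = 0.00, a_41 = 34/680 = 0.05
  a_12 = 60/300 = 0.20, a_22 = 30/300 = 0.10, a_32 = 0/300 = 0.00, a_42 = 45/300 = 0.15
  a_13 = 45/300 = 0.15, a_23 = 45/300 = 0.15, a_33 = 45/300 = 0.15, a_43 = 105/300 = 0.35
  a_14 = 28/560 = 0.05, a_24 = 0/560 = 0.00, a_34 = 56/560 = 0.10, a_44 = 28/560 = 0.05
I − A =
  [   0.60    -0.20    -0.15    -0.05]
  [  -0.10     0.90    -0.15     0.00]
  [   0.00     0.00     0.85    -0.10]
  [  -0.05    -0.15    -0.35     0.95]
Compute the cofactors C_ij = (−1)^(i+j)·(3×3 minor ij) of I−A; the adjugate is their transpose:
adj(I−A) = Cᵀ =
  [ 0.693000   0.163125   0.173625   0.054750]
  [ 0.078000   0.460625   0.101125   0.014750]
  [ 0.006000   0.010000   0.491000   0.052000]
  [ 0.051000   0.085000   0.206000   0.442000]
det(I−A) = Σ_j (I−A)_1j·C_1j = (0.60)(0.693000) + (-0.20)(0.078000) + (-0.15)(0.006000) + (-0.05)(0.051000) = 0.39675
(I − A)⁻¹ = adj(I−A) / det(I−A) ≈
  [   1.74669     0.41115     0.43762     0.13800]
  [   0.19660     1.16100     0.25488     0.03718]
  [   0.01512     0.02520     1.23756     0.13106]
  [   0.12854     0.21424     0.51922     1.11405]
The output multiplier for sector j is the column-j sum of the Leontief inverse (I − A)⁻¹ = adj(I−A) / det(I−A).
Column 4 of adj(I−A): (0.054750, 0.014750, 0.052000, 0.442000); det(I−A) = 0.39675.
m_4 = (0.054750 + 0.014750 + 0.052000 + 0.442000) / 0.39675 = 0.5635 / 0.39675 ≈ 1.4203.

m_4 = 1.4203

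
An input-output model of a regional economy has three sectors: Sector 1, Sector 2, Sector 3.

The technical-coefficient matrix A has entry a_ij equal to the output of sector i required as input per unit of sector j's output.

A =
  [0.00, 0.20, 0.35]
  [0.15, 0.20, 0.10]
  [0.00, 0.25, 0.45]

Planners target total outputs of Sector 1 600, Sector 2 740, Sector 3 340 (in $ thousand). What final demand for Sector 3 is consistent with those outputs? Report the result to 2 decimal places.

I − A =
  [   1.00    -0.20    -0.35]
  [  -0.15     0.80    -0.10]
  [   0.00    -0.25     0.55]
d = (I − A) x:
  d_1 = (+1.00)·600 + (-0.20)·740 + (-0.35)·340 = 333.00
  d_2 = (-0.15)·600 + (+0.80)·740 + (-0.10)·340 = 468.00
  d_3 = (+0.00)·600 + (-0.25)·740 + (+0.55)·340 = 2.00

d_3 = 2.00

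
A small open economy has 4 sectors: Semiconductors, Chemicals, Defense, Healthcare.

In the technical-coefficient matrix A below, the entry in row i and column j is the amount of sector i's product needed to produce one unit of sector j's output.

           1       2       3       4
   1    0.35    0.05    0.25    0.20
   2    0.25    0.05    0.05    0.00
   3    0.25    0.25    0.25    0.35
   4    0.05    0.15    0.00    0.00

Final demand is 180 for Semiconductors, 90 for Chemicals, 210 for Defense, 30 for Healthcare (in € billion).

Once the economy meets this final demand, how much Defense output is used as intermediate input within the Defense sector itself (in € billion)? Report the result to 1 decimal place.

I − A =
  [   0.65    -0.05    -0.25    -0.20]
  [  -0.25     0.95    -0.05     0.00]
  [  -0.25    -0.25     0.75    -0.35]
  [  -0.05    -0.15     0.00     1.00]
Compute the cofactors C_ij = (−1)^(i+j)·(3×3 minor ij) of I−A; the adjugate is their transpose:
adj(I−A) = Cᵀ =
  [ 0.697375   0.135625   0.241500   0.224000]
  [ 0.200875   0.413125   0.094500   0.073250]
  [ 0.329750   0.215000   0.588000   0.271750]
  [ 0.065000   0.068750   0.026250   0.370000]
det(I−A) = Σ_j (I−A)_1j·C_1j = (0.65)(0.697375) + (-0.05)(0.200875) + (-0.25)(0.329750) + (-0.20)(0.065000) = 0.3478125
(I − A)⁻¹ = adj(I−A) / det(I−A) ≈
  [   2.0050     0.3899     0.6943     0.6440]
  [   0.5775     1.1878     0.2717     0.2106]
  [   0.9481     0.6181     1.6906     0.7813]
  [   0.1869     0.1977     0.0755     1.0638]
First solve x = (I − A)⁻¹ d = adj(I−A)·d / det(I−A); in particular x_3 = (0.329750·180 + 0.215000·90 + 0.588000·210 + 0.271750·30) / 0.3478125 = 210.3375 / 0.3478125 ≈ 604.744.
Intermediate flow from 3 to 3: z_33 = a_33 · x_3 = 0.25 × 210.3375 / 0.3478125 = 52.584375 / 0.3478125 ≈ 151.2.

z_33 = 151.2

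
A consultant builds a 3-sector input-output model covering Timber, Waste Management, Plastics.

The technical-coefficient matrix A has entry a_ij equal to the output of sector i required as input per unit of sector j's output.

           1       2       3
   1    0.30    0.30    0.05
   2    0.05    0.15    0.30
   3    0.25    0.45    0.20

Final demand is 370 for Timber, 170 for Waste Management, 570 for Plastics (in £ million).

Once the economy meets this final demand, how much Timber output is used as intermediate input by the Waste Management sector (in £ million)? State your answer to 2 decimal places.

z_12 = 229.75

I − A =
  [   0.70    -0.30    -0.05]
  [  -0.05     0.85    -0.30]
  [  -0.25    -0.45     0.80]
Cofactors of I−A, C_ij = (−1)^(i+j)·(minor ij) (rows/columns in the sector order above):
  C_11 = (0.85)(0.80) − (-0.30)(-0.45) = 0.5450
  C_12 = −[(-0.05)(0.80) − (-0.30)(-0.25)] = 0.1150
  C_13 = (-0.05)(-0.45) − (0.85)(-0.25) = 0.2350
  C_21 = −[(-0.30)(0.80) − (-0.05)(-0.45)] = 0.2625
  C_22 = (0.70)(0.80) − (-0.05)(-0.25) = 0.5475
  C_23 = −[(0.70)(-0.45) − (-0.30)(-0.25)] = 0.3900
  C_31 = (-0.30)(-0.30) − (-0.05)(0.85) = 0.1325
  C_32 = −[(0.70)(-0.30) − (-0.05)(-0.05)] = 0.2125
  C_33 = (0.70)(0.85) − (-0.30)(-0.05) = 0.5800
det(I−A) = Σ_j (I−A)_1j·C_1j = (0.70)(0.5450) + (-0.30)(0.1150) + (-0.05)(0.2350) = 0.33525
adj(I−A) = Cᵀ =
  [ 0.5450   0.2625   0.1325]
  [ 0.1150   0.5475   0.2125]
  [ 0.2350   0.3900   0.5800]
(I − A)⁻¹ = adj(I−A) / det(I−A) ≈
  [   1.6257     0.7830     0.3952]
  [   0.3430     1.6331     0.6339]
  [   0.7010     1.1633     1.7301]
First solve x = (I − A)⁻¹ d = adj(I−A)·d / det(I−A); in particular x_2 = (0.1150·370 + 0.5475·170 + 0.2125·570) / 0.33525 = 256.75 / 0.33525 ≈ 765.8464.
Intermediate flow from 1 to 2: z_12 = a_12 · x_2 = 0.30 × 256.75 / 0.33525 = 77.025 / 0.33525 ≈ 229.75.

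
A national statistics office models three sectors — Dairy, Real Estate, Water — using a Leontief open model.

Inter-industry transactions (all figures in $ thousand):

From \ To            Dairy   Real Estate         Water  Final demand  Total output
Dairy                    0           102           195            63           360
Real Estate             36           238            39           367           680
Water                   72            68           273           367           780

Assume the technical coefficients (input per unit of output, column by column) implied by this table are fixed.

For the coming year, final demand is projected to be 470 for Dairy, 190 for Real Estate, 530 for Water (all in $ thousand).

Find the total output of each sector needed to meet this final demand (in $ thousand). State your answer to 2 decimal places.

Technical coefficients a_ij = z_ij / X_j:
  a_DD = 0/360 = 0.00, a_RD = 36/360 = 0.10, a_WD = 72/360 = 0.20
  a_DR = 102/680 = 0.15, a_RR = 238/680 = 0.35, a_WR = 68/680 = 0.10
  a_DW = 195/780 = 0.25, a_RW = 39/780 = 0.05, a_WW = 273/780 = 0.35
I − A =
  [   1.00    -0.15    -0.25]
  [  -0.10     0.65    -0.05]
  [  -0.20    -0.10     0.65]
Cofactors of I−A, C_ij = (−1)^(i+j)·(minor ij) (rows/columns in the sector order above):
  C_11 = (0.65)(0.65) − (-0.05)(-0.10) = 0.4175
  C_12 = −[(-0.10)(0.65) − (-0.05)(-0.20)] = 0.0750
  C_13 = (-0.10)(-0.10) − (0.65)(-0.20) = 0.1400
  C_21 = −[(-0.15)(0.65) − (-0.25)(-0.10)] = 0.1225
  C_22 = (1.00)(0.65) − (-0.25)(-0.20) = 0.6000
  C_23 = −[(1.00)(-0.10) − (-0.15)(-0.20)] = 0.1300
  C_31 = (-0.15)(-0.05) − (-0.25)(0.65) = 0.1700
  C_32 = −[(1.00)(-0.05) − (-0.25)(-0.10)] = 0.0750
  C_33 = (1.00)(0.65) − (-0.15)(-0.10) = 0.6350
det(I−A) = Σ_j (I−A)_1j·C_1j = (1.00)(0.4175) + (-0.15)(0.0750) + (-0.25)(0.1400) = 0.37125
adj(I−A) = Cᵀ =
  [ 0.4175   0.1225   0.1700]
  [ 0.0750   0.6000   0.0750]
  [ 0.1400   0.1300   0.6350]
(I − A)⁻¹ = adj(I−A) / det(I−A) ≈
  [   1.1246     0.3300     0.4579]
  [   0.2020     1.6162     0.2020]
  [   0.3771     0.3502     1.7104]
x = (I − A)⁻¹ d = adj(I−A)·d / det(I−A), with det(I−A) = 0.37125:
  x_D = (0.4175·470 + 0.1225·190 + 0.1700·530) / 0.37125 = 309.60 / 0.37125 ≈ 833.94
  x_R = (0.0750·470 + 0.6000·190 + 0.0750·530) / 0.37125 = 189.00 / 0.37125 ≈ 509.09
  x_W = (0.1400·470 + 0.1300·190 + 0.6350·530) / 0.37125 = 427.05 / 0.37125 ≈ 1150.30

x_D = 833.94, x_R = 509.09, x_W = 1150.30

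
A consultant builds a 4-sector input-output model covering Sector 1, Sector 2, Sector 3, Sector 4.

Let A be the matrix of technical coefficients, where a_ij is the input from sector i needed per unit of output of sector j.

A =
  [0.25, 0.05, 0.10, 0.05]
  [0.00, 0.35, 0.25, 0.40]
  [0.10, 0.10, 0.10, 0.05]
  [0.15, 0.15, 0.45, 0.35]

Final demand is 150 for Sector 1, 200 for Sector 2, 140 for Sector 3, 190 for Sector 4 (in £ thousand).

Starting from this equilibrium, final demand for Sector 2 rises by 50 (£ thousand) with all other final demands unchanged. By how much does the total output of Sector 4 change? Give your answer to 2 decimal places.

I − A =
  [   0.75    -0.05    -0.10    -0.05]
  [   0.00     0.65    -0.25    -0.40]
  [  -0.10    -0.10     0.90    -0.05]
  [  -0.15    -0.15    -0.45     0.65]
Compute the cofactors C_ij = (−1)^(i+j)·(3×3 minor ij) of I−A; the adjugate is their transpose:
adj(I−A) = Cᵀ =
  [ 0.275500   0.044375   0.069875   0.053875]
  [ 0.090125   0.405625   0.261000   0.276625]
  [ 0.047125   0.058000   0.264000   0.059625]
  [ 0.117000   0.144000   0.259125   0.412250]
det(I−A) = Σ_j (I−A)_1j·C_1j = (0.75)(0.275500) + (-0.05)(0.090125) + (-0.10)(0.047125) + (-0.05)(0.117000) = 0.19155625
(I − A)⁻¹ = adj(I−A) / det(I−A) ≈
  [   1.4382     0.2317     0.3648     0.2812]
  [   0.4705     2.1175     1.3625     1.4441]
  [   0.2460     0.3028     1.3782     0.3113]
  [   0.6108     0.7517     1.3527     2.1521]
Δx = (I − A)⁻¹ Δd with Δd having +50 in the Sector 2 component and 0 elsewhere.
So Δx_4 = L_42 · (+50), where L_42 = adj(I−A)_42 / det(I−A) = 0.144000 / 0.19155625.
Δx_4 = 0.144000 × (+50) / 0.19155625 = 7.20 / 0.19155625 ≈ 37.59.

Δx_4 = 37.59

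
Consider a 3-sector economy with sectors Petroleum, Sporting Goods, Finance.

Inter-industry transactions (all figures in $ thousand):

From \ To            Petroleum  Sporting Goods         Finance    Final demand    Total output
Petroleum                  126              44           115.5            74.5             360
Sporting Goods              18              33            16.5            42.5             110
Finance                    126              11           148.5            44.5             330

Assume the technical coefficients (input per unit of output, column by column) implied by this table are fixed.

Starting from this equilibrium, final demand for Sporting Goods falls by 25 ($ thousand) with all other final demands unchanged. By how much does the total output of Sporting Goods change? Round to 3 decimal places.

Technical coefficients a_ij = z_ij / X_j:
  a_PP = 126/360 = 0.35, a_SP = 18/360 = 0.05, a_FP = 126/360 = 0.35
  a_PS = 44/110 = 0.40, a_SS = 33/110 = 0.30, a_FS = 11/110 = 0.10
  a_PF = 115.5/330 = 0.35, a_SF = 16.5/330 = 0.05, a_FF = 148.5/330 = 0.45
I − A =
  [   0.65    -0.40    -0.35]
  [  -0.05     0.70    -0.05]
  [  -0.35    -0.10     0.55]
Cofactors of I−A, C_ij = (−1)^(i+j)·(minor ij) (rows/columns in the sector order above):
  C_11 = (0.70)(0.55) − (-0.05)(-0.10) = 0.3800
  C_12 = −[(-0.05)(0.55) − (-0.05)(-0.35)] = 0.0450
  C_13 = (-0.05)(-0.10) − (0.70)(-0.35) = 0.2500
  C_21 = −[(-0.40)(0.55) − (-0.35)(-0.10)] = 0.2550
  C_22 = (0.65)(0.55) − (-0.35)(-0.35) = 0.2350
  C_23 = −[(0.65)(-0.10) − (-0.40)(-0.35)] = 0.2050
  C_31 = (-0.40)(-0.05) − (-0.35)(0.70) = 0.2650
  C_32 = −[(0.65)(-0.05) − (-0.35)(-0.05)] = 0.0500
  C_33 = (0.65)(0.70) − (-0.40)(-0.05) = 0.4350
det(I−A) = Σ_j (I−A)_1j·C_1j = (0.65)(0.3800) + (-0.40)(0.0450) + (-0.35)(0.2500) = 0.1415
adj(I−A) = Cᵀ =
  [ 0.3800   0.2550   0.2650]
  [ 0.0450   0.2350   0.0500]
  [ 0.2500   0.2050   0.4350]
(I − A)⁻¹ = adj(I−A) / det(I−A) ≈
  [   2.6855     1.8021     1.8728]
  [   0.3180     1.6608     0.3534]
  [   1.7668     1.4488     3.0742]
Δx = (I − A)⁻¹ Δd with Δd having -25 in the Sporting Goods component and 0 elsewhere.
So Δx_S = L_SS · (-25), where L_SS = adj(I−A)_SS / det(I−A) = 0.2350 / 0.1415.
Δx_S = 0.2350 × (-25) / 0.1415 = -5.875 / 0.1415 ≈ -41.519.

Δx_S = -41.519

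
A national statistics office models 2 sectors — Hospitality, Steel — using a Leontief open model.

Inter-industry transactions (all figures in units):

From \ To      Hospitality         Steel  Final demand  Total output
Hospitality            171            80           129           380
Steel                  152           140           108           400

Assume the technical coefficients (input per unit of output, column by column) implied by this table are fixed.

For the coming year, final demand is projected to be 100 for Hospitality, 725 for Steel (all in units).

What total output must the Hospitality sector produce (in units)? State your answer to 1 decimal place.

Technical coefficients a_ij = z_ij / X_j:
  a_11 = 171/380 = 0.45, a_21 = 152/380 = 0.40
  a_12 = 80/400 = 0.20, a_22 = 140/400 = 0.35
I − A =
  [   0.55    -0.20]
  [  -0.40     0.65]
det(I−A) = (0.55)(0.65) − (-0.20)(-0.40) = 0.2775
adj(I−A) = [[0.65, 0.20], [0.40, 0.55]]
(I − A)⁻¹ = adj(I−A) / det(I−A) ≈
  [   2.3423     0.7207]
  [   1.4414     1.9820]
x = (I − A)⁻¹ d = adj(I−A)·d / det(I−A), with det(I−A) = 0.2775:
  x_1 = (0.65·100 + 0.20·725) / 0.2775 = 210.00 / 0.2775 ≈ 756.8
  x_2 = (0.40·100 + 0.55·725) / 0.2775 = 438.75 / 0.2775 ≈ 1581.1

x_1 = 756.8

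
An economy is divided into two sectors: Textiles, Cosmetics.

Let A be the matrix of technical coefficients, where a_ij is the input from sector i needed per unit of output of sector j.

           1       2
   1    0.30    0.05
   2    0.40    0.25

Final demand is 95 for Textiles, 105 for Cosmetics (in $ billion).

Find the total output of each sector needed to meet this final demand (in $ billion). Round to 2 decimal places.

I − A =
  [   0.70    -0.05]
  [  -0.40     0.75]
det(I−A) = (0.70)(0.75) − (-0.05)(-0.40) = 0.5050
adj(I−A) = [[0.75, 0.05], [0.40, 0.70]]
(I − A)⁻¹ = adj(I−A) / det(I−A) ≈
  [   1.4851     0.0990]
  [   0.7921     1.3861]
x = (I − A)⁻¹ d = adj(I−A)·d / det(I−A), with det(I−A) = 0.5050:
  x_1 = (0.75·95 + 0.05·105) / 0.5050 = 76.50 / 0.5050 ≈ 151.49
  x_2 = (0.40·95 + 0.70·105) / 0.5050 = 111.50 / 0.5050 ≈ 220.79

x_1 = 151.49, x_2 = 220.79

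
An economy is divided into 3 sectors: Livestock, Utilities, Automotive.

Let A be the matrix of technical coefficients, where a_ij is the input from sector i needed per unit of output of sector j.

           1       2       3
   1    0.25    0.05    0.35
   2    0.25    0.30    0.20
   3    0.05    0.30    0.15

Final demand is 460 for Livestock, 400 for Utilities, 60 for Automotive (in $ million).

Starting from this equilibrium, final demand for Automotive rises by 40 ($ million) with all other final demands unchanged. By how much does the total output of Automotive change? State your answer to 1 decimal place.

I − A =
  [   0.75    -0.05    -0.35]
  [  -0.25     0.70    -0.20]
  [  -0.05    -0.30     0.85]
Cofactors of I−A, C_ij = (−1)^(i+j)·(minor ij) (rows/columns in the sector order above):
  C_11 = (0.70)(0.85) − (-0.20)(-0.30) = 0.5350
  C_12 = −[(-0.25)(0.85) − (-0.20)(-0.05)] = 0.2225
  C_13 = (-0.25)(-0.30) − (0.70)(-0.05) = 0.1100
  C_21 = −[(-0.05)(0.85) − (-0.35)(-0.30)] = 0.1475
  C_22 = (0.75)(0.85) − (-0.35)(-0.05) = 0.6200
  C_23 = −[(0.75)(-0.30) − (-0.05)(-0.05)] = 0.2275
  C_31 = (-0.05)(-0.20) − (-0.35)(0.70) = 0.2550
  C_32 = −[(0.75)(-0.20) − (-0.35)(-0.25)] = 0.2375
  C_33 = (0.75)(0.70) − (-0.05)(-0.25) = 0.5125
det(I−A) = Σ_j (I−A)_1j·C_1j = (0.75)(0.5350) + (-0.05)(0.2225) + (-0.35)(0.1100) = 0.351625
adj(I−A) = Cᵀ =
  [ 0.5350   0.1475   0.2550]
  [ 0.2225   0.6200   0.2375]
  [ 0.1100   0.2275   0.5125]
(I − A)⁻¹ = adj(I−A) / det(I−A) ≈
  [   1.5215     0.4195     0.7252]
  [   0.6328     1.7632     0.6754]
  [   0.3128     0.6470     1.4575]
Δx = (I − A)⁻¹ Δd with Δd having +40 in the Automotive component and 0 elsewhere.
So Δx_3 = L_33 · (+40), where L_33 = adj(I−A)_33 / det(I−A) = 0.5125 / 0.351625.
Δx_3 = 0.5125 × (+40) / 0.351625 = 20.50 / 0.351625 ≈ 58.3.

Δx_3 = 58.3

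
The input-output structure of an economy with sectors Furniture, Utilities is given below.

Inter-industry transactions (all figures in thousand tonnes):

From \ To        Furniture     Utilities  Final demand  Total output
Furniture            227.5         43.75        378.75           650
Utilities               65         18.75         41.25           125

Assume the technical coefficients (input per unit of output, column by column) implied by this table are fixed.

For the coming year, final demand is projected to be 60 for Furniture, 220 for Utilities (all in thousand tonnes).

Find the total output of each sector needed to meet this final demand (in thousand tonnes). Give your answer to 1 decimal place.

x_F = 247.3, x_U = 287.9

Technical coefficients a_ij = z_ij / X_j:
  a_FF = 227.5/650 = 0.35, a_UF = 65/650 = 0.10
  a_FU = 43.75/125 = 0.35, a_UU = 18.75/125 = 0.15
I − A =
  [   0.65    -0.35]
  [  -0.10     0.85]
det(I−A) = (0.65)(0.85) − (-0.35)(-0.10) = 0.5175
adj(I−A) = [[0.85, 0.35], [0.10, 0.65]]
(I − A)⁻¹ = adj(I−A) / det(I−A) ≈
  [   1.6425     0.6763]
  [   0.1932     1.2560]
x = (I − A)⁻¹ d = adj(I−A)·d / det(I−A), with det(I−A) = 0.5175:
  x_F = (0.85·60 + 0.35·220) / 0.5175 = 128.00 / 0.5175 ≈ 247.3
  x_U = (0.10·60 + 0.65·220) / 0.5175 = 149.00 / 0.5175 ≈ 287.9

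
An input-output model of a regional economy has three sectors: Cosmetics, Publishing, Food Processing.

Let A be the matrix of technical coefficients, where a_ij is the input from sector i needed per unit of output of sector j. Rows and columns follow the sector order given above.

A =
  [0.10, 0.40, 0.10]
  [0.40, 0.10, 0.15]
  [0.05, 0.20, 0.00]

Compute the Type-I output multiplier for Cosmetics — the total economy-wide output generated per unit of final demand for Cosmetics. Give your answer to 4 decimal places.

m_C = 2.3086

I − A =
  [   0.90    -0.40    -0.10]
  [  -0.40     0.90    -0.15]
  [  -0.05    -0.20     1.00]
Cofactors of I−A, C_ij = (−1)^(i+j)·(minor ij) (rows/columns in the sector order above):
  C_11 = (0.90)(1.00) − (-0.15)(-0.20) = 0.8700
  C_12 = −[(-0.40)(1.00) − (-0.15)(-0.05)] = 0.4075
  C_13 = (-0.40)(-0.20) − (0.90)(-0.05) = 0.1250
  C_21 = −[(-0.40)(1.00) − (-0.10)(-0.20)] = 0.4200
  C_22 = (0.90)(1.00) − (-0.10)(-0.05) = 0.8950
  C_23 = −[(0.90)(-0.20) − (-0.40)(-0.05)] = 0.2000
  C_31 = (-0.40)(-0.15) − (-0.10)(0.90) = 0.1500
  C_32 = −[(0.90)(-0.15) − (-0.10)(-0.40)] = 0.1750
  C_33 = (0.90)(0.90) − (-0.40)(-0.40) = 0.6500
det(I−A) = Σ_j (I−A)_1j·C_1j = (0.90)(0.8700) + (-0.40)(0.4075) + (-0.10)(0.1250) = 0.6075
adj(I−A) = Cᵀ =
  [ 0.8700   0.4200   0.1500]
  [ 0.4075   0.8950   0.1750]
  [ 0.1250   0.2000   0.6500]
(I − A)⁻¹ = adj(I−A) / det(I−A) ≈
  [   1.43210     0.69136     0.24691]
  [   0.67078     1.47325     0.28807]
  [   0.20576     0.32922     1.06996]
The output multiplier for sector j is the column-j sum of the Leontief inverse (I − A)⁻¹ = adj(I−A) / det(I−A).
Column C of adj(I−A): (0.8700, 0.4075, 0.1250); det(I−A) = 0.6075.
m_C = (0.8700 + 0.4075 + 0.1250) / 0.6075 = 1.4025 / 0.6075 ≈ 2.3086.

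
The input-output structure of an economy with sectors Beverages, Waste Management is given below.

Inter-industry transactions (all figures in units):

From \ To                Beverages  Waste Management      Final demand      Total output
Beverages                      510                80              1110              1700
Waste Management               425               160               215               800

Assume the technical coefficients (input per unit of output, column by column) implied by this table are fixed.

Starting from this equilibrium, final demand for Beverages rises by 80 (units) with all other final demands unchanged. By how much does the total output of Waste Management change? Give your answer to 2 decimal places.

Δx_2 = 37.38

Technical coefficients a_ij = z_ij / X_j:
  a_11 = 510/1700 = 0.30, a_21 = 425/1700 = 0.25
  a_12 = 80/800 = 0.10, a_22 = 160/800 = 0.20
I − A =
  [   0.70    -0.10]
  [  -0.25     0.80]
det(I−A) = (0.70)(0.80) − (-0.10)(-0.25) = 0.5350
adj(I−A) = [[0.80, 0.10], [0.25, 0.70]]
(I − A)⁻¹ = adj(I−A) / det(I−A) ≈
  [   1.4953     0.1869]
  [   0.4673     1.3084]
Δx = (I − A)⁻¹ Δd with Δd having +80 in the Beverages component and 0 elsewhere.
So Δx_2 = L_21 · (+80), where L_21 = adj(I−A)_21 / det(I−A) = 0.25 / 0.5350.
Δx_2 = 0.25 × (+80) / 0.5350 = 20.00 / 0.5350 ≈ 37.38.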